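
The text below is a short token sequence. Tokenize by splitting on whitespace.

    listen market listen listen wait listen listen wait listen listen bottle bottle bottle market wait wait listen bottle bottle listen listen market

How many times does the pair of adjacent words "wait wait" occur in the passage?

1

Scanning the 21 overlapping bigram windows for "wait wait":
  position 15–16: wait wait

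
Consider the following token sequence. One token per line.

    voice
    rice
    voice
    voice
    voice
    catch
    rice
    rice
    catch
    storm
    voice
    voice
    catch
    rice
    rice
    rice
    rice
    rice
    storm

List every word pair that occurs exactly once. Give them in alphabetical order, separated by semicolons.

Bigram counts meeting the condition (exactly once):
  catch storm: 1
  rice catch: 1
  rice storm: 1
  rice voice: 1
  storm voice: 1
  voice rice: 1

catch storm; rice catch; rice storm; rice voice; storm voice; voice rice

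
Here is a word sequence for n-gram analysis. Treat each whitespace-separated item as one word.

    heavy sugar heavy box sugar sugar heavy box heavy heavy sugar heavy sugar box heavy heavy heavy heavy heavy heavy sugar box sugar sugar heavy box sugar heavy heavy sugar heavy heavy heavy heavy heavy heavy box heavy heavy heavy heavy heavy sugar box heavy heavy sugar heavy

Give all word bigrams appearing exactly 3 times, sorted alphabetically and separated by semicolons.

box sugar; sugar box

Bigram counts meeting the condition (exactly 3 times):
  box sugar: 3
  sugar box: 3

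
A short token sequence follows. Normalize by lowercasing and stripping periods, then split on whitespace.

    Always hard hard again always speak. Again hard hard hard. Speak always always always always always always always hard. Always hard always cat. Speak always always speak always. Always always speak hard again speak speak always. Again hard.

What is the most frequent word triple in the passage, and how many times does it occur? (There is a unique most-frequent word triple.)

Trigram frequencies (highest first):
  always always always: 6
  speak always always: 3
  always hard always: 2
  always always speak: 2
  always hard hard: 1
  hard hard again: 1
  … (21 more, each ≤ 1)

"always always always", 6 times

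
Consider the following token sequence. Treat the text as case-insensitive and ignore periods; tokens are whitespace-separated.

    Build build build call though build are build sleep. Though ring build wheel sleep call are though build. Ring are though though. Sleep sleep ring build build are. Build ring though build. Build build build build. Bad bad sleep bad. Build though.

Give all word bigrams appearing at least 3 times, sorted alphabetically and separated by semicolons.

build build; though build

Bigram counts meeting the condition (at least 3 times):
  build build: 7
  though build: 3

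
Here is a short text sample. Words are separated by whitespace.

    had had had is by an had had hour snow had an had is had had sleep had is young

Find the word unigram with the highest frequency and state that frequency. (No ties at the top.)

"had", 10 times

Unigram frequencies (highest first):
  had: 10
  is: 3
  an: 2
  by: 1
  hour: 1
  snow: 1
  … (2 more, each ≤ 1)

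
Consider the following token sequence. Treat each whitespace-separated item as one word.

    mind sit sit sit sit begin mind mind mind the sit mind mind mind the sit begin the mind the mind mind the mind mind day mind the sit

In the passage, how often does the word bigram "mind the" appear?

5

Scanning the 28 overlapping bigram windows for "mind the":
  position 9–10: mind the
  position 14–15: mind the
  position 19–20: mind the
  position 22–23: mind the
  position 27–28: mind the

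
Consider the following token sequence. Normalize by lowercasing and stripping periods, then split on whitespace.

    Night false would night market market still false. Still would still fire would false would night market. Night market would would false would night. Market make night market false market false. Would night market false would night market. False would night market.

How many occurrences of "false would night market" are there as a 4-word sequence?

Scanning the 39 overlapping 4-gram windows for "false would night market":
  position 2–5: false would night market
  position 14–17: false would night market
  position 22–25: false would night market
  position 31–34: false would night market
  position 35–38: false would night market
  position 39–42: false would night market

6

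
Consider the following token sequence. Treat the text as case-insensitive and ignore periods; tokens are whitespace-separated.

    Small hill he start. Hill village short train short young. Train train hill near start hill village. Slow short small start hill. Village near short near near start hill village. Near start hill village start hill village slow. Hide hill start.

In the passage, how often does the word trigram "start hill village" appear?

6

Scanning the 39 overlapping trigram windows for "start hill village":
  position 4–6: start hill village
  position 15–17: start hill village
  position 21–23: start hill village
  position 28–30: start hill village
  position 32–34: start hill village
  position 35–37: start hill village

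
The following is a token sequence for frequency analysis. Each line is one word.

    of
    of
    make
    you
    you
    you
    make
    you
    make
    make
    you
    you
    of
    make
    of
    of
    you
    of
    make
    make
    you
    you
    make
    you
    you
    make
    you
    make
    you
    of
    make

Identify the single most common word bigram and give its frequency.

"make you", 7 times

Bigram frequencies (highest first):
  make you: 7
  you you: 5
  you make: 5
  of make: 4
  you of: 3
  of of: 2
  … (3 more, each ≤ 2)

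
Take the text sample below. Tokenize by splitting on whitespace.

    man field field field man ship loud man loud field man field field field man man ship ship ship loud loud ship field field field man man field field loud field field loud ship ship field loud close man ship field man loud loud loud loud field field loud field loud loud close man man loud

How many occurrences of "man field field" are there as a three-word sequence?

Scanning the 54 overlapping trigram windows for "man field field":
  position 1–3: man field field
  position 11–13: man field field
  position 27–29: man field field

3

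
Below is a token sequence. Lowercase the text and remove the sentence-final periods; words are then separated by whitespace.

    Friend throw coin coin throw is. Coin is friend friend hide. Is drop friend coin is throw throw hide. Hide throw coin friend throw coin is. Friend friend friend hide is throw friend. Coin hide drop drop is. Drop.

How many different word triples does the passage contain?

32

39 tokens → 37 trigram windows in total.
Repeated trigrams (each contributes count−1 duplicates):
  coin is friend: 2
  friend friend hide: 2
  friend hide is: 2
  friend throw coin: 2
  is friend friend: 2
5 duplicate windows → 37 − 5 = 32 distinct.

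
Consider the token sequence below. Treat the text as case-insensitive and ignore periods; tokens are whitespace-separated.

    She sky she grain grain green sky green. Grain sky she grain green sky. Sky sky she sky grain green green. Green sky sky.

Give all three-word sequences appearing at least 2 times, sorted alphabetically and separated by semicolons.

Trigram counts meeting the condition (at least 2 times):
  grain green sky: 2
  green sky sky: 2
  sky she grain: 2

grain green sky; green sky sky; sky she grain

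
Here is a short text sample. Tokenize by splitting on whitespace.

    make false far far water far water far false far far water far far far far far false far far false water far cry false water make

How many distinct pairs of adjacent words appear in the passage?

10

27 tokens → 26 bigram windows in total.
Repeated bigrams (each contributes count−1 duplicates):
  far far: 7
  water far: 4
  false far: 3
  far false: 3
  far water: 3
  false water: 2
16 duplicate windows → 26 − 16 = 10 distinct.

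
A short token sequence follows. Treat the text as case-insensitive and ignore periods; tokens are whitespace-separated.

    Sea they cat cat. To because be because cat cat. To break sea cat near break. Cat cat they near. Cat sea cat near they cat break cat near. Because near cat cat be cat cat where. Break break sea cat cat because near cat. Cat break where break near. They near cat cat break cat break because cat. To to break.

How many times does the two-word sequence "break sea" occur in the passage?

2

Scanning the 61 overlapping bigram windows for "break sea":
  position 12–13: break sea
  position 39–40: break sea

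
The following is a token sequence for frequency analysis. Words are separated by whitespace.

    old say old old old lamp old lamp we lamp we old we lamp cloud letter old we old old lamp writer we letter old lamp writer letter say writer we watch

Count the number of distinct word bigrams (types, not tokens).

19

32 tokens → 31 bigram windows in total.
Repeated bigrams (each contributes count−1 duplicates):
  old lamp: 4
  old old: 3
  lamp we: 2
  lamp writer: 2
  letter old: 2
  old we: 2
  we lamp: 2
  we old: 2
  … (1 more repeated)
12 duplicate windows → 31 − 12 = 19 distinct.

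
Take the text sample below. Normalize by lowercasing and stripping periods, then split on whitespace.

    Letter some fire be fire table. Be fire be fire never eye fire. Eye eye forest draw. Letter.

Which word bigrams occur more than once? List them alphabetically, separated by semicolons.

Bigram counts meeting the condition (more than once):
  be fire: 3
  fire be: 2

be fire; fire be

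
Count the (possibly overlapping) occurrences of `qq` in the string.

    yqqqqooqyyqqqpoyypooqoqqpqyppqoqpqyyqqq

Sliding a length-2 window over the 39 characters (38 positions):
  position 2–3: qq
  position 3–4: qq
  position 4–5: qq
  position 11–12: qq
  position 12–13: qq
  position 23–24: qq
  position 37–38: qq
  position 38–39: qq

8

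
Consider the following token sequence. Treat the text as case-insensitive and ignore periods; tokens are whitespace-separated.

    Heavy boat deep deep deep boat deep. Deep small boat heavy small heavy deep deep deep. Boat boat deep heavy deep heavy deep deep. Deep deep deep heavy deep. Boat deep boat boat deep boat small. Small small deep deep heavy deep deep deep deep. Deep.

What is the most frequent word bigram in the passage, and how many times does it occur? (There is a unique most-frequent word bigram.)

"deep deep", 14 times

Bigram frequencies (highest first):
  deep deep: 14
  boat deep: 5
  deep boat: 5
  heavy deep: 5
  deep heavy: 4
  boat boat: 2
  … (9 more, each ≤ 2)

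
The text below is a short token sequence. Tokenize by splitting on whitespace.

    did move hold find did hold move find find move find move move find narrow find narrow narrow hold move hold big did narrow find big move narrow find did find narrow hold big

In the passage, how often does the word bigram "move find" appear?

Scanning the 33 overlapping bigram windows for "move find":
  position 7–8: move find
  position 10–11: move find
  position 13–14: move find

3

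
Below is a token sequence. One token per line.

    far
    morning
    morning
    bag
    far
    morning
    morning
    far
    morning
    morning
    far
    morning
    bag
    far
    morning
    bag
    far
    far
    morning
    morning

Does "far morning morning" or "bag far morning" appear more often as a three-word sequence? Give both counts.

"far morning morning" (4 vs 2)

"far morning morning": 4 occurrences
"bag far morning": 2 occurrences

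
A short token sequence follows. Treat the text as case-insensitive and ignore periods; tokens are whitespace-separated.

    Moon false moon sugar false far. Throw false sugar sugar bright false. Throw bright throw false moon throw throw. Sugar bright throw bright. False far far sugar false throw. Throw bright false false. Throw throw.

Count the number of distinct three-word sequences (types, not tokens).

31

35 tokens → 33 trigram windows in total.
Repeated trigrams (each contributes count−1 duplicates):
  false throw throw: 2
  throw bright false: 2
2 duplicate windows → 33 − 2 = 31 distinct.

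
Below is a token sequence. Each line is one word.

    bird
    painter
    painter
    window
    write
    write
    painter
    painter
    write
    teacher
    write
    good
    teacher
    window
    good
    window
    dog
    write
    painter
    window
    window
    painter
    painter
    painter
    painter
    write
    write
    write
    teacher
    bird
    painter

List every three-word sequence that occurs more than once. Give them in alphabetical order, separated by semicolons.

painter painter painter; painter painter write

Trigram counts meeting the condition (more than once):
  painter painter painter: 2
  painter painter write: 2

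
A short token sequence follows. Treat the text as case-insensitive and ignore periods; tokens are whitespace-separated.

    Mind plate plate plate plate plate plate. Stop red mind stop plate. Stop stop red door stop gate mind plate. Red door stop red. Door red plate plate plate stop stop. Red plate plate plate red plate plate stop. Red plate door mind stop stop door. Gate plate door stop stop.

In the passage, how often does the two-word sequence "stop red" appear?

5

Scanning the 50 overlapping bigram windows for "stop red":
  position 8–9: stop red
  position 14–15: stop red
  position 23–24: stop red
  position 31–32: stop red
  position 39–40: stop red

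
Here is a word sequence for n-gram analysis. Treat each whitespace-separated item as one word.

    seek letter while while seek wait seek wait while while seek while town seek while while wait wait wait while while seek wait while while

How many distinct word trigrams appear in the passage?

25 tokens → 23 trigram windows in total.
Repeated trigrams (each contributes count−1 duplicates):
  wait while while: 3
  while while seek: 3
  seek wait while: 2
  while seek wait: 2
6 duplicate windows → 23 − 6 = 17 distinct.

17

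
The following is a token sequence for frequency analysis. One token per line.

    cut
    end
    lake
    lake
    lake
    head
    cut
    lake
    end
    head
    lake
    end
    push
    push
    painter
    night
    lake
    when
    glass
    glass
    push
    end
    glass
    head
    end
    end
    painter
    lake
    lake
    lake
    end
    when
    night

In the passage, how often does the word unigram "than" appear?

Scanning the 33 tokens for "than":
  (none found)

0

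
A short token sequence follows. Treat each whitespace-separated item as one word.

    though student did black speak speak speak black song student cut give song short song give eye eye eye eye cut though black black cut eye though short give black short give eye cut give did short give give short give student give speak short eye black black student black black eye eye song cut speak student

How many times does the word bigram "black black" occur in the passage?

3

Scanning the 56 overlapping bigram windows for "black black":
  position 23–24: black black
  position 47–48: black black
  position 50–51: black black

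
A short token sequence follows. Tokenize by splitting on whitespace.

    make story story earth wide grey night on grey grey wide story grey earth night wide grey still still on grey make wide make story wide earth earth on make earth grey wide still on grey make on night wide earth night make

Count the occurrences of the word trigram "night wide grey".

1

Scanning the 41 overlapping trigram windows for "night wide grey":
  position 15–17: night wide grey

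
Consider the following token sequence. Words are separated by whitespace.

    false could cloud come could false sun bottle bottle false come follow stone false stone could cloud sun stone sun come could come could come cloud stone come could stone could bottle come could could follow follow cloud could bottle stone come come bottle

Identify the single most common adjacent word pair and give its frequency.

Bigram frequencies (highest first):
  come could: 5
  could cloud: 2
  stone could: 2
  could come: 2
  stone come: 2
  could bottle: 2
  … (28 more, each ≤ 1)

"come could", 5 times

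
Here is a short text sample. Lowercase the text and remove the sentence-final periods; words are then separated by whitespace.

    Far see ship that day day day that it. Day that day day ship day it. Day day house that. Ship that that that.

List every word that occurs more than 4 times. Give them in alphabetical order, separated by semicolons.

day; that

Unigram counts meeting the condition (more than 4 times):
  day: 9
  that: 7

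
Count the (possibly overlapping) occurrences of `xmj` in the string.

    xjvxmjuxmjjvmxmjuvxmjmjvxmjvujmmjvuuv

Sliding a length-3 window over the 37 characters (35 positions):
  position 4–6: xmj
  position 8–10: xmj
  position 14–16: xmj
  position 19–21: xmj
  position 25–27: xmj

5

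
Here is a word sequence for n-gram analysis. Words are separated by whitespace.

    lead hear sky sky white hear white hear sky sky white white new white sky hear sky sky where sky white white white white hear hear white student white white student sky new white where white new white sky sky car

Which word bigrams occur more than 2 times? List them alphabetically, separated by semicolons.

hear sky; new white; sky sky; sky white; white hear; white white

Bigram counts meeting the condition (more than 2 times):
  hear sky: 3
  new white: 3
  sky sky: 4
  sky white: 3
  white hear: 3
  white white: 5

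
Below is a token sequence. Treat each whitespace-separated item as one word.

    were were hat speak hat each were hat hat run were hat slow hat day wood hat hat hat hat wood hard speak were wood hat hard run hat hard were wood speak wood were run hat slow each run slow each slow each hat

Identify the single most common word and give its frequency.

Unigram frequencies (highest first):
  hat: 14
  were: 7
  wood: 5
  each: 4
  run: 4
  slow: 4
  … (3 more, each ≤ 3)

"hat", 14 times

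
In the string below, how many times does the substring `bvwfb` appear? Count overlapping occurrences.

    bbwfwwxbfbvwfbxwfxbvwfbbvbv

2

Sliding a length-5 window over the 27 characters (23 positions):
  position 10–14: bvwfb
  position 19–23: bvwfb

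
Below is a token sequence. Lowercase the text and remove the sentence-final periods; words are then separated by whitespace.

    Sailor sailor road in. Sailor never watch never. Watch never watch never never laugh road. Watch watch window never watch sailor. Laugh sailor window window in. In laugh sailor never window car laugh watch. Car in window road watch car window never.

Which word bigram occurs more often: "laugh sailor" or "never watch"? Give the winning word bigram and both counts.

"laugh sailor": 2 occurrences
"never watch": 4 occurrences

"never watch" (4 vs 2)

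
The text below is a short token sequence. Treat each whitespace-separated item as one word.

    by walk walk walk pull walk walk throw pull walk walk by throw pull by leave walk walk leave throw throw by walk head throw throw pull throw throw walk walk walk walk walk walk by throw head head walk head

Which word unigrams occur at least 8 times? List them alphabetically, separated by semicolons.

throw; walk

Unigram counts meeting the condition (at least 8 times):
  throw: 9
  walk: 17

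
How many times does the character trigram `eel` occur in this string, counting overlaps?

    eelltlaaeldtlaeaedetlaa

1

Sliding a length-3 window over the 23 characters (21 positions):
  position 1–3: eel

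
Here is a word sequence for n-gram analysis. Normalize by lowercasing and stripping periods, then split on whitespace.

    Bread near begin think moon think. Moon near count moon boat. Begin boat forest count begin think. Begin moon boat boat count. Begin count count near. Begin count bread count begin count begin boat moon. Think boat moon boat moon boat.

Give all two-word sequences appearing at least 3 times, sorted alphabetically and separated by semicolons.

begin count; boat moon; count begin; moon boat

Bigram counts meeting the condition (at least 3 times):
  begin count: 3
  boat moon: 3
  count begin: 4
  moon boat: 4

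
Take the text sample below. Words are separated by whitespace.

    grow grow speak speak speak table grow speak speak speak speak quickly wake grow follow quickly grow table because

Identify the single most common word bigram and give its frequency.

"speak speak", 5 times

Bigram frequencies (highest first):
  speak speak: 5
  grow speak: 2
  grow grow: 1
  speak table: 1
  table grow: 1
  speak quickly: 1
  … (7 more, each ≤ 1)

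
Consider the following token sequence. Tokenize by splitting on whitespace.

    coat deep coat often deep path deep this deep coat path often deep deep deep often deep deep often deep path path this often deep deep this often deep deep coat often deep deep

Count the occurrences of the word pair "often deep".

7

Scanning the 33 overlapping bigram windows for "often deep":
  position 4–5: often deep
  position 12–13: often deep
  position 16–17: often deep
  position 19–20: often deep
  position 24–25: often deep
  position 28–29: often deep
  position 32–33: often deep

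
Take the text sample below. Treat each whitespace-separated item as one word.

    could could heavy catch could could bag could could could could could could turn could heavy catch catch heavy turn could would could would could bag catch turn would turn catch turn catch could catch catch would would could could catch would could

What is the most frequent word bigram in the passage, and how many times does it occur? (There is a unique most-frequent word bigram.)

"could could", 8 times

Bigram frequencies (highest first):
  could could: 8
  would could: 4
  could heavy: 2
  heavy catch: 2
  catch could: 2
  could bag: 2
  … (15 more, each ≤ 2)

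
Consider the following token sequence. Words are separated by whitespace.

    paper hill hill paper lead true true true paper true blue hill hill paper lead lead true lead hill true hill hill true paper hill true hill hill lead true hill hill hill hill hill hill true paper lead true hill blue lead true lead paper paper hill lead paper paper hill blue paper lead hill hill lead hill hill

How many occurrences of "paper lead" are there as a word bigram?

4

Scanning the 59 overlapping bigram windows for "paper lead":
  position 4–5: paper lead
  position 14–15: paper lead
  position 38–39: paper lead
  position 54–55: paper lead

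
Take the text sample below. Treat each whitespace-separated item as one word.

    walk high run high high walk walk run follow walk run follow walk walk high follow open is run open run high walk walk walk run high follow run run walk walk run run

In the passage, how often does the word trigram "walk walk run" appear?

3

Scanning the 32 overlapping trigram windows for "walk walk run":
  position 6–8: walk walk run
  position 24–26: walk walk run
  position 31–33: walk walk run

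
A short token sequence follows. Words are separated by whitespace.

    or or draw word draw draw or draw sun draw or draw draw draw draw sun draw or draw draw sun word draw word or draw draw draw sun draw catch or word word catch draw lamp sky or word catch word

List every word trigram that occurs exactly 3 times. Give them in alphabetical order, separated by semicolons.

draw draw draw; draw draw sun; draw or draw; draw sun draw; or draw draw

Trigram counts meeting the condition (exactly 3 times):
  draw draw draw: 3
  draw draw sun: 3
  draw or draw: 3
  draw sun draw: 3
  or draw draw: 3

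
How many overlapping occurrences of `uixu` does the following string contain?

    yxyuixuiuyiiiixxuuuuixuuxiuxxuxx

2

Sliding a length-4 window over the 32 characters (29 positions):
  position 4–7: uixu
  position 20–23: uixu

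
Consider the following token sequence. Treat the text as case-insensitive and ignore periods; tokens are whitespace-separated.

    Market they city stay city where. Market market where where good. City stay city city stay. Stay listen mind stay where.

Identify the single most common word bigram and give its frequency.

Bigram frequencies (highest first):
  city stay: 3
  stay city: 2
  market they: 1
  they city: 1
  city where: 1
  where market: 1
  … (11 more, each ≤ 1)

"city stay", 3 times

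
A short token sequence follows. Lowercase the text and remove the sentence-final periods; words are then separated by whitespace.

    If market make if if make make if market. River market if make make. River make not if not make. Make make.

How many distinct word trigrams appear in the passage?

22 tokens → 20 trigram windows in total.
Repeated trigrams (each contributes count−1 duplicates):
  if make make: 2
1 duplicate windows → 20 − 1 = 19 distinct.

19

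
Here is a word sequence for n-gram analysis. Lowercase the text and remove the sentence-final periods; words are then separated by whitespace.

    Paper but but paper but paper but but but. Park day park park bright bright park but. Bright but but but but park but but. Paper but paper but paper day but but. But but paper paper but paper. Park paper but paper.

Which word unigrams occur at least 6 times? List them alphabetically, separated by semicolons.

but; paper; park

Unigram counts meeting the condition (at least 6 times):
  but: 21
  paper: 11
  park: 6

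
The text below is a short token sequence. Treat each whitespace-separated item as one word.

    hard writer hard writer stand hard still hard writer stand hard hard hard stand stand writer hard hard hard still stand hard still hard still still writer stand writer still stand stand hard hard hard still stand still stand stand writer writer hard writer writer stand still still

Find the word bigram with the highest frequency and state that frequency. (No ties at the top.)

"hard hard", 6 times

Bigram frequencies (highest first):
  hard hard: 6
  hard still: 5
  hard writer: 4
  writer stand: 4
  stand hard: 4
  still stand: 4
  … (10 more, each ≤ 3)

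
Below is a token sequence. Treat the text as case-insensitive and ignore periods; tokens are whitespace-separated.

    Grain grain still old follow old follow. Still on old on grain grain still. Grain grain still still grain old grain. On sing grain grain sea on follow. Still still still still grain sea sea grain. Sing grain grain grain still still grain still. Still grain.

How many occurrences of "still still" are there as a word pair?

6

Scanning the 45 overlapping bigram windows for "still still":
  position 17–18: still still
  position 29–30: still still
  position 30–31: still still
  position 31–32: still still
  position 41–42: still still
  position 44–45: still still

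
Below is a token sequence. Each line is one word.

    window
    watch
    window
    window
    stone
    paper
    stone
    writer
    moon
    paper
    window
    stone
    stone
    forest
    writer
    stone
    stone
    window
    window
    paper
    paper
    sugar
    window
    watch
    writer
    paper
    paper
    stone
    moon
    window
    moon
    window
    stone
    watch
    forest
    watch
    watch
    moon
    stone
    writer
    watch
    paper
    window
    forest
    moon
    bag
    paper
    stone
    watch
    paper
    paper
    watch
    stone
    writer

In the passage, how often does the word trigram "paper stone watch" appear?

1

Scanning the 52 overlapping trigram windows for "paper stone watch":
  position 47–49: paper stone watch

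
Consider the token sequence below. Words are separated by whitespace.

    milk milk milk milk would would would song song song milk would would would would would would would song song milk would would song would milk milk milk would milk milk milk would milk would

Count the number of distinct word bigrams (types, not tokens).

8

35 tokens → 34 bigram windows in total.
Repeated bigrams (each contributes count−1 duplicates):
  would would: 9
  milk milk: 7
  milk would: 6
  song song: 3
  would milk: 3
  would song: 3
  song milk: 2
26 duplicate windows → 34 − 26 = 8 distinct.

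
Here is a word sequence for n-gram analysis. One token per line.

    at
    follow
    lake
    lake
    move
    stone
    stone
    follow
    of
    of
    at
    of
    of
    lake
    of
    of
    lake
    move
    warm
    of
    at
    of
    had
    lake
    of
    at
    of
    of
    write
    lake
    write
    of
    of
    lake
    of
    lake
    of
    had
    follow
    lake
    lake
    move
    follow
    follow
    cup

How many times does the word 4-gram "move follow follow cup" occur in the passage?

Scanning the 42 overlapping 4-gram windows for "move follow follow cup":
  position 42–45: move follow follow cup

1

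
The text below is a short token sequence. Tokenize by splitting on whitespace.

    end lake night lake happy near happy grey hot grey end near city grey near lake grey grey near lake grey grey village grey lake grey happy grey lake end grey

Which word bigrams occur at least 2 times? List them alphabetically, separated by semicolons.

grey grey; grey lake; grey near; happy grey; lake grey; near lake

Bigram counts meeting the condition (at least 2 times):
  grey grey: 2
  grey lake: 2
  grey near: 2
  happy grey: 2
  lake grey: 3
  near lake: 2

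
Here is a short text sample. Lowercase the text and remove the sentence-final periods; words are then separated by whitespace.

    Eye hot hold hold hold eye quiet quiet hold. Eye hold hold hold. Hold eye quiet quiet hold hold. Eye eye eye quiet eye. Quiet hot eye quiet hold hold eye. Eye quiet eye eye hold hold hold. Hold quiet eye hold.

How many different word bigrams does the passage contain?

13

42 tokens → 41 bigram windows in total.
Repeated bigrams (each contributes count−1 duplicates):
  hold hold: 10
  eye quiet: 6
  hold eye: 5
  eye eye: 4
  eye hold: 3
  quiet eye: 3
  quiet hold: 3
  quiet quiet: 2
28 duplicate windows → 41 − 28 = 13 distinct.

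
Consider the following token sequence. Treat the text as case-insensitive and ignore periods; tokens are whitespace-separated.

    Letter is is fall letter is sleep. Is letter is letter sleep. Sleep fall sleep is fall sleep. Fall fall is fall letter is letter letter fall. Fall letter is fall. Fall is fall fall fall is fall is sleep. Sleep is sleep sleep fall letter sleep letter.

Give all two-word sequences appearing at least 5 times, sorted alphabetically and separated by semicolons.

Bigram counts meeting the condition (at least 5 times):
  fall fall: 5
  is fall: 6
  letter is: 5

fall fall; is fall; letter is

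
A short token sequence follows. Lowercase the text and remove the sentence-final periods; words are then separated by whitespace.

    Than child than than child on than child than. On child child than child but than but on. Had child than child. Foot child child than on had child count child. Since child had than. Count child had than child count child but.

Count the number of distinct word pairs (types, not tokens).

23

43 tokens → 42 bigram windows in total.
Repeated bigrams (each contributes count−1 duplicates):
  than child: 6
  child than: 5
  count child: 3
  child but: 2
  child child: 2
  child count: 2
  child had: 2
  had child: 2
  … (3 more repeated)
19 duplicate windows → 42 − 19 = 23 distinct.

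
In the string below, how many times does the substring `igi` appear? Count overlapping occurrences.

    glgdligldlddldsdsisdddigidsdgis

1

Sliding a length-3 window over the 31 characters (29 positions):
  position 23–25: igi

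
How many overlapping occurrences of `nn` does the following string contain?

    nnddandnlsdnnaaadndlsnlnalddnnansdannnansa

Sliding a length-2 window over the 42 characters (41 positions):
  position 1–2: nn
  position 12–13: nn
  position 29–30: nn
  position 36–37: nn
  position 37–38: nn

5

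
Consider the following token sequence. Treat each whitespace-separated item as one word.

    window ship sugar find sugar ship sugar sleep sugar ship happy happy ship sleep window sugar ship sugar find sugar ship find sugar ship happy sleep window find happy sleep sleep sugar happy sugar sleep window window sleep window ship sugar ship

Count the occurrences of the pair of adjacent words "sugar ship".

Scanning the 41 overlapping bigram windows for "sugar ship":
  position 5–6: sugar ship
  position 9–10: sugar ship
  position 16–17: sugar ship
  position 20–21: sugar ship
  position 23–24: sugar ship
  position 41–42: sugar ship

6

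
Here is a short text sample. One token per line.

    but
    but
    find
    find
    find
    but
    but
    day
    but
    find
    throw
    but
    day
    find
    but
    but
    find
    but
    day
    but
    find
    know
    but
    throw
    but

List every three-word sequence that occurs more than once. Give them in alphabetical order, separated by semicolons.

but but find; but day but; day but find; find but but

Trigram counts meeting the condition (more than once):
  but but find: 2
  but day but: 2
  day but find: 2
  find but but: 2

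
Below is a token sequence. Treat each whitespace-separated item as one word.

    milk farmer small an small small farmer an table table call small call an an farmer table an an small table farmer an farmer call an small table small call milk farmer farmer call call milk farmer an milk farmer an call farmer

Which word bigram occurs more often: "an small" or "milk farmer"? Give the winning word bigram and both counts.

"an small": 3 occurrences
"milk farmer": 4 occurrences

"milk farmer" (4 vs 3)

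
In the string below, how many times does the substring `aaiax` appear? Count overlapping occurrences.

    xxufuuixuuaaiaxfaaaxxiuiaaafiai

1

Sliding a length-5 window over the 31 characters (27 positions):
  position 11–15: aaiax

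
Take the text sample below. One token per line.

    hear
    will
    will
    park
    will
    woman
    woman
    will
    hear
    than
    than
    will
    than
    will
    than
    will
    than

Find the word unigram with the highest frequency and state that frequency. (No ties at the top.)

Unigram frequencies (highest first):
  will: 7
  than: 5
  hear: 2
  woman: 2
  park: 1

"will", 7 times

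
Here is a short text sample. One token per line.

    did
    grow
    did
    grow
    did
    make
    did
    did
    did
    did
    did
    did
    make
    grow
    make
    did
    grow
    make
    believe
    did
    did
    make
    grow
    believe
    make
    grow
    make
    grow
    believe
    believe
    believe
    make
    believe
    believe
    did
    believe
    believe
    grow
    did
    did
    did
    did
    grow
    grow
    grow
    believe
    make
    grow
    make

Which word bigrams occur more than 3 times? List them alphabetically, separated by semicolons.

believe believe; did did; did grow; grow make; make grow

Bigram counts meeting the condition (more than 3 times):
  believe believe: 4
  did did: 9
  did grow: 4
  grow make: 4
  make grow: 5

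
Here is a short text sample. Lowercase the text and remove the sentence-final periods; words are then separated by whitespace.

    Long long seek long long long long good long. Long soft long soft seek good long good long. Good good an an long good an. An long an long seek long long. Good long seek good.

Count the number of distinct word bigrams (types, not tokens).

14

36 tokens → 35 bigram windows in total.
Repeated bigrams (each contributes count−1 duplicates):
  long long: 6
  long good: 5
  good long: 4
  an long: 3
  long seek: 3
  an an: 2
  good an: 2
  long soft: 2
  … (2 more repeated)
21 duplicate windows → 35 − 21 = 14 distinct.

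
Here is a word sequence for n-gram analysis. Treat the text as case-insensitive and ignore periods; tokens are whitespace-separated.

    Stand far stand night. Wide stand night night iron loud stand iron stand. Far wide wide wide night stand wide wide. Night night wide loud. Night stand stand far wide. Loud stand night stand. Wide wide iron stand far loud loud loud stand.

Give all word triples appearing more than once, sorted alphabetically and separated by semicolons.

Trigram counts meeting the condition (more than once):
  iron stand far: 2
  night stand wide: 2
  stand far wide: 2
  stand wide wide: 2
  wide wide night: 2

iron stand far; night stand wide; stand far wide; stand wide wide; wide wide night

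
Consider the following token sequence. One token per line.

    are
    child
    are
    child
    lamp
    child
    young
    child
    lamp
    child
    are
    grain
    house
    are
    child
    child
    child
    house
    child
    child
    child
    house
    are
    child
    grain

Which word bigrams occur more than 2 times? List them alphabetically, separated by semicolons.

Bigram counts meeting the condition (more than 2 times):
  are child: 4
  child child: 4

are child; child child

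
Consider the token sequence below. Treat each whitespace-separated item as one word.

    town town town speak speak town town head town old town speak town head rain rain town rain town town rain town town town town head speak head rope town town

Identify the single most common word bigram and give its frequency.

Bigram frequencies (highest first):
  town town: 8
  town head: 3
  rain town: 3
  town speak: 2
  speak town: 2
  town rain: 2
  … (10 more, each ≤ 1)

"town town", 8 times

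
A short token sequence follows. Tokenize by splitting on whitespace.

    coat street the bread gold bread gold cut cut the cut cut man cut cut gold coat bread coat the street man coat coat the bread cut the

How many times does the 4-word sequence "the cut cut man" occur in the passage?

1

Scanning the 25 overlapping 4-gram windows for "the cut cut man":
  position 10–13: the cut cut man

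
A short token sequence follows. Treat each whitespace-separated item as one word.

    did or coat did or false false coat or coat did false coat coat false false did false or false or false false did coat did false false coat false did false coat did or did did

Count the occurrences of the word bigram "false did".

Scanning the 36 overlapping bigram windows for "false did":
  position 16–17: false did
  position 23–24: false did
  position 30–31: false did

3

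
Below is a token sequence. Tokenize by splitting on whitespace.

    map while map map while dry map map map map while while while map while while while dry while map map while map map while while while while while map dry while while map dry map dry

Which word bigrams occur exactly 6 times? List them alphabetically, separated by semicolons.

map map; map while; while map

Bigram counts meeting the condition (exactly 6 times):
  map map: 6
  map while: 6
  while map: 6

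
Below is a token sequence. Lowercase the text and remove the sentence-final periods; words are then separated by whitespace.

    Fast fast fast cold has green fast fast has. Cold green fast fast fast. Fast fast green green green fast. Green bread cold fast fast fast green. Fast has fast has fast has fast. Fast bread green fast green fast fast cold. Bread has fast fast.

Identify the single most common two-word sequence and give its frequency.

"fast fast", 12 times

Bigram frequencies (highest first):
  fast fast: 12
  green fast: 6
  fast has: 4
  fast green: 4
  has fast: 4
  fast cold: 2
  … (12 more, each ≤ 2)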